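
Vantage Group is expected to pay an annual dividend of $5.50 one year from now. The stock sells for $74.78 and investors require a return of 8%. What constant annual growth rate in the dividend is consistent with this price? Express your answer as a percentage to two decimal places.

0.65%

P = D₁/(r−g) ⇒ g = r − D₁/P = 0.08 − $5.50/$74.78 = 0.006451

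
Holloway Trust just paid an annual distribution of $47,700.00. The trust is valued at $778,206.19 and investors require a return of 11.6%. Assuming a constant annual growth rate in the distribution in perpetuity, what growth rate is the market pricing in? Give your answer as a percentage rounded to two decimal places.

P = D₀(1+g)/(r−g) ⇒ P(r−g) = D₀(1+g) ⇒ g(P+D₀) = P·r − D₀
g = (P·r − D₀)/(P + D₀) = ($778,206.19×0.116 − $47,700.00) / ($778,206.19 + $47,700.00) = 0.051546

5.15%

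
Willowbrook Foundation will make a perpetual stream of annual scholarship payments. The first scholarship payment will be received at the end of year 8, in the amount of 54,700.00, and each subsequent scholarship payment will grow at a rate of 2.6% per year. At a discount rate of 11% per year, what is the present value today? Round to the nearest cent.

313651.37

Value at end of year 7: C₁ / (r − g) = 54,700.00 / (0.11 − 0.026) = 651,190.4762
Discount to today: PV = 651,190.4762 / (1 + 0.11)^7 = 651,190.4762 / 2.076160 = 313,651.37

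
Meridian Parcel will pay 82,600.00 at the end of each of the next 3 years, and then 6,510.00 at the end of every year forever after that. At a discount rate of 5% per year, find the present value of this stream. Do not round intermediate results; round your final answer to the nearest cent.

337411.94

PV of 3-year annuity: 82,600.00 × [1 − (1+0.05)^−3] / 0.05 = 224940.28723
Perpetuity value at year 3: 6,510.00 / 0.05 = 130200.00000
PV of perpetuity: 130200.00000 / (1+0.05)^3 = 112471.65533
Total PV = 224940.28723 + 112471.65533 = 337411.94255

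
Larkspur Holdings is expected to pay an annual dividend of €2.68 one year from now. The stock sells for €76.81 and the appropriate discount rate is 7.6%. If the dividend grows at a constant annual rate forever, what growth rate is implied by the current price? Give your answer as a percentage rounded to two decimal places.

4.11%

P = D₁/(r−g) ⇒ g = r − D₁/P = 0.076 − €2.68/€76.81 = 0.041109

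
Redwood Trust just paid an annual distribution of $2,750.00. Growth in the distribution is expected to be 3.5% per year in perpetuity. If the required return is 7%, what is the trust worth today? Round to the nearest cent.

$81321.43

D₁ = D₀ × (1 + g) = $2,750.00 × 1.035 = $2,846.2500
Growing perpetuity: P = D₁ / (r − g) = $2,846.2500 / (0.07 − 0.035) = $81,321.43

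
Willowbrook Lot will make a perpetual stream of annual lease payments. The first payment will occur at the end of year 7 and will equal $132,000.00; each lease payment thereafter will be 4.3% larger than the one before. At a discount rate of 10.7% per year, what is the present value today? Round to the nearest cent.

$1120748.67

Value at end of year 6: C₁ / (r − g) = $132,000.00 / (0.107 − 0.043) = $2,062,500.0000
Discount to today: PV = $2,062,500.0000 / (1 + 0.107)^6 = $2,062,500.0000 / 1.840288 = $1,120,748.67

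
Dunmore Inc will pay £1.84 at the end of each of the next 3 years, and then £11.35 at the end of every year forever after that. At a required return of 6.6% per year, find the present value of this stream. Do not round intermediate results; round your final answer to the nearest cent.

£146.83

PV of 3-year annuity: £1.84 × [1 − (1+0.066)^−3] / 0.066 = 4.86425
Perpetuity value at year 3: £11.35 / 0.066 = 171.96970
PV of perpetuity: 171.96970 / (1+0.066)^3 = 141.96468
Total PV = 4.86425 + 141.96468 = 146.82893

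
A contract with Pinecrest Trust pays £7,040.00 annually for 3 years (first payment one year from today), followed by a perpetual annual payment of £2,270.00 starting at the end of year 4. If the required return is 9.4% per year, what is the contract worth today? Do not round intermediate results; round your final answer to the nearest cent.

£36137.65

PV of 3-year annuity: £7,040.00 × [1 − (1+0.094)^−3] / 0.094 = 17694.03707
Perpetuity value at year 3: £2,270.00 / 0.094 = 24148.93617
PV of perpetuity: 24148.93617 / (1+0.094)^3 = 18443.61456
Total PV = 17694.03707 + 18443.61456 = 36137.65163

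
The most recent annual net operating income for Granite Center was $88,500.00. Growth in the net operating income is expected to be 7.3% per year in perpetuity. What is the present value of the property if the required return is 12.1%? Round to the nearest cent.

$1978343.75

D₁ = D₀ × (1 + g) = $88,500.00 × 1.073 = $94,960.5000
Growing perpetuity: P = D₁ / (r − g) = $94,960.5000 / (0.121 − 0.073) = $1,978,343.75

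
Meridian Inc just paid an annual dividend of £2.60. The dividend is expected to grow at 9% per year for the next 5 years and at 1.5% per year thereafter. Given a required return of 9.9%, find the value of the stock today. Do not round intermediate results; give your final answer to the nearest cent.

£42.84

D_1 = 2.83400
D_2 = 3.08906
D_3 = 3.36708
D_4 = 3.67011
D_5 = 4.00042
Terminal value at year 5: TV = D_5×(1+g_2)/(r−g_2) = 4.06043/0.084 = 48.33844
P_0 = D_1/(1+r)^1 + D_2/(1+r)^2 + D_3/(1+r)^3 + D_4/(1+r)^4 + D_5/(1+r)^5 + TV/(1+r)^5
    = 2.57871 + 2.55759 + 2.53665 + 2.51587 + 2.49527 + 30.15117 = 42.83525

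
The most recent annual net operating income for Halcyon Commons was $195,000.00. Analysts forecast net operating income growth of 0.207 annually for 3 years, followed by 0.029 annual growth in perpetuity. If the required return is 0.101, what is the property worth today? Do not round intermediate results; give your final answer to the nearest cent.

$4376832.80

D_1 = 235365.00000
D_2 = 284085.55500
D_3 = 342891.26489
Terminal value at year 3: TV = D_3×(1+g_2)/(r−g_2) = 352835.11157/0.072 = 4900487.66065
P_0 = D_1/(1+r)^1 + D_2/(1+r)^2 + D_3/(1+r)^3 + TV/(1+r)^3
    = 213773.84196 + 234355.15645 + 256917.95988 + 3671785.84333 = 4376832.80162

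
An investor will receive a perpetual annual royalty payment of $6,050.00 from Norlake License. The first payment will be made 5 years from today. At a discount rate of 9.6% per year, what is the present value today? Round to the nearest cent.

$43675.91

Value at end of year 4: C / r = $6,050.00 / 0.096 = $63,020.8333
Discount to today: PV = $63,020.8333 / (1 + 0.096)^4 = $63,020.8333 / 1.442920 = $43,675.91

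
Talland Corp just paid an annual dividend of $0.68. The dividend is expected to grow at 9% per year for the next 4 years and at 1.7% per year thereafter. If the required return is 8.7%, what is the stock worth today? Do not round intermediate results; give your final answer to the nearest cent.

D_1 = 0.74120
D_2 = 0.80791
D_3 = 0.88062
D_4 = 0.95988
Terminal value at year 4: TV = D_4×(1+g_2)/(r−g_2) = 0.97619/0.07 = 13.94562
P_0 = D_1/(1+r)^1 + D_2/(1+r)^2 + D_3/(1+r)^3 + D_4/(1+r)^4 + TV/(1+r)^4
    = 0.68188 + 0.68376 + 0.68565 + 0.68754 + 9.98895 = 12.72776

$12.73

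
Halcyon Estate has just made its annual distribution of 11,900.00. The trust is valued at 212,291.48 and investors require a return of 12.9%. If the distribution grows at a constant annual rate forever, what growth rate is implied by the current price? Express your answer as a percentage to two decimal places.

6.91%

P = D₀(1+g)/(r−g) ⇒ P(r−g) = D₀(1+g) ⇒ g(P+D₀) = P·r − D₀
g = (P·r − D₀)/(P + D₀) = (212,291.48×0.129 − 11,900.00) / (212,291.48 + 11,900.00) = 0.069073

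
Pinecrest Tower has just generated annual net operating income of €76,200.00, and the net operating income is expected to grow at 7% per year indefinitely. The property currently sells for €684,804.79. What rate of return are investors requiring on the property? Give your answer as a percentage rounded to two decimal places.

18.91%

D₁ = €76,200.00 × 1.07 = €81,534.0000
P = D₁/(r − g) ⇒ r = D₁/P + g = €81,534.0000/€684,804.79 + 0.07 = 0.119062 + 0.07 = 0.189062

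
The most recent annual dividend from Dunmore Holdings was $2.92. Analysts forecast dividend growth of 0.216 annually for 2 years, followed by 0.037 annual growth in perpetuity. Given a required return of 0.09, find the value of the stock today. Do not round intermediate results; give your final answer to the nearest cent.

$78.00

D_1 = 3.55072
D_2 = 4.31768
Terminal value at year 2: TV = D_2×(1+g_2)/(r−g_2) = 4.47743/0.053 = 84.47980
P_0 = D_1/(1+r)^1 + D_2/(1+r)^2 + TV/(1+r)^2
    = 3.25754 + 3.63410 + 71.10496 = 77.99660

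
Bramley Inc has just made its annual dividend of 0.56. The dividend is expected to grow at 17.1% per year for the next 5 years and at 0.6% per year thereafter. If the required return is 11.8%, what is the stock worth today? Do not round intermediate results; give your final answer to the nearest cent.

9.57

D_1 = 0.65576
D_2 = 0.76789
D_3 = 0.89920
D_4 = 1.05297
D_5 = 1.23303
Terminal value at year 5: TV = D_5×(1+g_2)/(r−g_2) = 1.24042/0.112 = 11.07522
P_0 = D_1/(1+r)^1 + D_2/(1+r)^2 + D_3/(1+r)^3 + D_4/(1+r)^4 + D_5/(1+r)^5 + TV/(1+r)^5
    = 0.58655 + 0.61435 + 0.64348 + 0.67398 + 0.70593 + 6.34079 = 9.56508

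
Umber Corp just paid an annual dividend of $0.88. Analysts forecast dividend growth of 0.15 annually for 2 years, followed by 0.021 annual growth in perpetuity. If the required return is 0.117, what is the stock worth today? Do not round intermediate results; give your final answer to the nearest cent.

D_1 = 1.01200
D_2 = 1.16380
Terminal value at year 2: TV = D_2×(1+g_2)/(r−g_2) = 1.18824/0.096 = 12.37750
P_0 = D_1/(1+r)^1 + D_2/(1+r)^2 + TV/(1+r)^2
    = 0.90600 + 0.93276 + 9.92034 = 11.75910

$11.76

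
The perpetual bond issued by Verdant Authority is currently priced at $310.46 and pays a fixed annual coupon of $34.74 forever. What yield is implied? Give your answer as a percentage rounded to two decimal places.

11.19%

P = C/r ⇒ r = C/P = $34.74/$310.46 = 0.111898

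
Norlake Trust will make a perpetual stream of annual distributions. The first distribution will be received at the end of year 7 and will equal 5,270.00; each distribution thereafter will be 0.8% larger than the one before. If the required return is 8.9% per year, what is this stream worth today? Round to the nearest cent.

Value at end of year 6: C₁ / (r − g) = 5,270.00 / (0.089 − 0.008) = 65,061.7284
Discount to today: PV = 65,061.7284 / (1 + 0.089)^6 = 65,061.7284 / 1.667890 = 39,008.42

39008.42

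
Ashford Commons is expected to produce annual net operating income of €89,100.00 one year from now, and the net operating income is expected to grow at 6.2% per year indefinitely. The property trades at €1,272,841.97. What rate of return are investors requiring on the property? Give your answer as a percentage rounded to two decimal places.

13.20%

P = D₁/(r − g) ⇒ r = D₁/P + g = €89,100.0000/€1,272,841.97 + 0.062 = 0.070001 + 0.062 = 0.132001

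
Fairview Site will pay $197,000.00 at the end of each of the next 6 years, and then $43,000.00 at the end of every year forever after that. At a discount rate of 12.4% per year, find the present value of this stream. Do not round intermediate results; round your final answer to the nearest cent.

$972822.49

PV of 6-year annuity: $197,000.00 × [1 − (1+0.124)^−6] / 0.124 = 800853.99158
Perpetuity value at year 6: $43,000.00 / 0.124 = 346774.19355
PV of perpetuity: 346774.19355 / (1+0.124)^6 = 171968.49995
Total PV = 800853.99158 + 171968.49995 = 972822.49154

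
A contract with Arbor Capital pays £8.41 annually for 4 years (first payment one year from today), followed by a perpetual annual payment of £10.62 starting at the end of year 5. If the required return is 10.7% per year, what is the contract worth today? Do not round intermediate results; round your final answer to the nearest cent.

PV of 4-year annuity: £8.41 × [1 − (1+0.107)^−4] / 0.107 = 26.25958
Perpetuity value at year 4: £10.62 / 0.107 = 99.25234
PV of perpetuity: 99.25234 / (1+0.107)^4 = 66.09221
Total PV = 26.25958 + 66.09221 = 92.35178

£92.35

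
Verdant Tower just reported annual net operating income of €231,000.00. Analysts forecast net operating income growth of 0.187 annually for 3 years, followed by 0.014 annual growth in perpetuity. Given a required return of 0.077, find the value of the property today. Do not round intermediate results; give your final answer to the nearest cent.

D_1 = 274197.00000
D_2 = 325471.83900
D_3 = 386335.07289
Terminal value at year 3: TV = D_3×(1+g_2)/(r−g_2) = 391743.76391/0.063 = 6218154.98275
P_0 = D_1/(1+r)^1 + D_2/(1+r)^2 + D_3/(1+r)^3 + TV/(1+r)^3
    = 254593.31476 + 280596.34598 + 309255.21140 + 4977536.25974 = 5821981.13189

€5821981.13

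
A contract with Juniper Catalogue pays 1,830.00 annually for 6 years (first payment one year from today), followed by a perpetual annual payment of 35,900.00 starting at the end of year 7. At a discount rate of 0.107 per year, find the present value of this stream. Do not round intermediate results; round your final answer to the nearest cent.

PV of 6-year annuity: 1,830.00 × [1 − (1+0.107)^−6] / 0.107 = 7809.25487
Perpetuity value at year 6: 35,900.00 / 0.107 = 335514.01869
PV of perpetuity: 335514.01869 / (1+0.107)^6 = 182316.06790
Total PV = 7809.25487 + 182316.06790 = 190125.32277

190125.32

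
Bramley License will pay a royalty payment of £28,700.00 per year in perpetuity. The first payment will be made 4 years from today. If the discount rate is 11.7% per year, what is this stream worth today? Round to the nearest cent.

Value at end of year 3: C / r = £28,700.00 / 0.117 = £245,299.1453
Discount to today: PV = £245,299.1453 / (1 + 0.117)^3 = £245,299.1453 / 1.393669 = £176,009.66

£176009.66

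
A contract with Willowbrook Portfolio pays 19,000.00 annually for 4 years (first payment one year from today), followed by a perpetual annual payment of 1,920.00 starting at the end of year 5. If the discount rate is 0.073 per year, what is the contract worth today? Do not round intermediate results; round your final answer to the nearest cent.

83765.27

PV of 4-year annuity: 19,000.00 × [1 − (1+0.073)^−4] / 0.073 = 63923.54429
Perpetuity value at year 4: 1,920.00 / 0.073 = 26301.36986
PV of perpetuity: 26301.36986 / (1+0.073)^4 = 19841.72749
Total PV = 63923.54429 + 19841.72749 = 83765.27178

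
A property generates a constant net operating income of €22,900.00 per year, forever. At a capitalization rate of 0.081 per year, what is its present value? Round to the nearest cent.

€282716.05

Level perpetuity: PV = C / r = €22,900.00 / 0.081 = €282,716.05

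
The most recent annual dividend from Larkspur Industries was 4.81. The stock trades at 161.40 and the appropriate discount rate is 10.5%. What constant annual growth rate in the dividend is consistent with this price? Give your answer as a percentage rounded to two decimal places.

P = D₀(1+g)/(r−g) ⇒ P(r−g) = D₀(1+g) ⇒ g(P+D₀) = P·r − D₀
g = (P·r − D₀)/(P + D₀) = (161.40×0.105 − 4.81) / (161.40 + 4.81) = 0.073022

7.30%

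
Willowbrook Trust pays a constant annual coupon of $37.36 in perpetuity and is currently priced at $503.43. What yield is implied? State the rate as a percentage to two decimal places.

P = C/r ⇒ r = C/P = $37.36/$503.43 = 0.074211

7.42%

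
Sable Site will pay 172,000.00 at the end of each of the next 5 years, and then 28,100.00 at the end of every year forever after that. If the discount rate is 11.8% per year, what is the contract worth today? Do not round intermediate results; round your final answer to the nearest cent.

PV of 5-year annuity: 172,000.00 × [1 − (1+0.118)^−5] / 0.118 = 623105.82647
Perpetuity value at year 5: 28,100.00 / 0.118 = 238135.59322
PV of perpetuity: 238135.59322 / (1+0.118)^5 = 136337.49018
Total PV = 623105.82647 + 136337.49018 = 759443.31664

759443.32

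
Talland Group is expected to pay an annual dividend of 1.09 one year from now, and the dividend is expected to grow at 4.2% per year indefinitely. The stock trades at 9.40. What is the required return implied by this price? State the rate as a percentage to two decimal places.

15.80%

P = D₁/(r − g) ⇒ r = D₁/P + g = 1.0900/9.40 + 0.042 = 0.115957 + 0.042 = 0.157957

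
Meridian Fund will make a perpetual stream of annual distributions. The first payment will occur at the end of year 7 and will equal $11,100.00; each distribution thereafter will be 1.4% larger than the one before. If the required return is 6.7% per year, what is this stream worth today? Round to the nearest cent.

$141925.55

Value at end of year 6: C₁ / (r − g) = $11,100.00 / (0.067 − 0.014) = $209,433.9623
Discount to today: PV = $209,433.9623 / (1 + 0.067)^6 = $209,433.9623 / 1.475661 = $141,925.55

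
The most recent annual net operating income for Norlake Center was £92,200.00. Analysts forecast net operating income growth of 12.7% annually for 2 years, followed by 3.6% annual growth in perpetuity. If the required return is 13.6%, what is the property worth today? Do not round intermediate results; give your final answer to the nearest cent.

£1122331.28

D_1 = 103909.40000
D_2 = 117105.89380
Terminal value at year 2: TV = D_2×(1+g_2)/(r−g_2) = 121321.70598/0.1 = 1213217.05977
P_0 = D_1/(1+r)^1 + D_2/(1+r)^2 + TV/(1+r)^2
    = 91469.54225 + 90744.87158 + 940116.86961 = 1122331.28345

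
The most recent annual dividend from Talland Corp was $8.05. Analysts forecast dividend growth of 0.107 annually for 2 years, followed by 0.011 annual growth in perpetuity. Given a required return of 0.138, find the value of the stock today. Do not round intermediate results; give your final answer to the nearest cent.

D_1 = 8.91135
D_2 = 9.86486
Terminal value at year 2: TV = D_2×(1+g_2)/(r−g_2) = 9.97338/0.127 = 78.53054
P_0 = D_1/(1+r)^1 + D_2/(1+r)^2 + TV/(1+r)^2
    = 7.83071 + 7.61740 + 60.63928 = 76.08739

$76.09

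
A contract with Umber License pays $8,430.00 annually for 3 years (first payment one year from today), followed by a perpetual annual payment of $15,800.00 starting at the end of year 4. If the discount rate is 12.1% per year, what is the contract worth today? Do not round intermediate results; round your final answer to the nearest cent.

PV of 3-year annuity: $8,430.00 × [1 − (1+0.121)^−3] / 0.121 = 20212.69509
Perpetuity value at year 3: $15,800.00 / 0.121 = 130578.51240
PV of perpetuity: 130578.51240 / (1+0.121)^3 = 92694.69480
Total PV = 20212.69509 + 92694.69480 = 112907.38988

$112907.39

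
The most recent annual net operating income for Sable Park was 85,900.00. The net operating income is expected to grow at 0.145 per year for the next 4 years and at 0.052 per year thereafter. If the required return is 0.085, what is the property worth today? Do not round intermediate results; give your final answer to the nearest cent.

3790039.35

D_1 = 98355.50000
D_2 = 112617.04750
D_3 = 128946.51939
D_4 = 147643.76470
Terminal value at year 4: TV = D_4×(1+g_2)/(r−g_2) = 155321.24046/0.033 = 4706704.25646
P_0 = D_1/(1+r)^1 + D_2/(1+r)^2 + D_3/(1+r)^3 + D_4/(1+r)^4 + TV/(1+r)^4
    = 90650.23041 + 95663.14638 + 100953.27429 + 106535.94384 + 3396236.75511 = 3790039.35004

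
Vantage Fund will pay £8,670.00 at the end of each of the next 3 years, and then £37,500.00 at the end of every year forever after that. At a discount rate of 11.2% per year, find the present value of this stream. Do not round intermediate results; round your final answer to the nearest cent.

£264613.48

PV of 3-year annuity: £8,670.00 × [1 − (1+0.112)^−3] / 0.112 = 21113.52495
Perpetuity value at year 3: £37,500.00 / 0.112 = 334821.42857
PV of perpetuity: 334821.42857 / (1+0.112)^3 = 243499.95389
Total PV = 21113.52495 + 243499.95389 = 264613.47884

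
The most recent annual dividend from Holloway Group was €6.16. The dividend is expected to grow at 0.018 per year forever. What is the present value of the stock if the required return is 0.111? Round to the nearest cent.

€67.43

D₁ = D₀ × (1 + g) = €6.16 × 1.018 = €6.2709
Growing perpetuity: P = D₁ / (r − g) = €6.2709 / (0.111 − 0.018) = €67.43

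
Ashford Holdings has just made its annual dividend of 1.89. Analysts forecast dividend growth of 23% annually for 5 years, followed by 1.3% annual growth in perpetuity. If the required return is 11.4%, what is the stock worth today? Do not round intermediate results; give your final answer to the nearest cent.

43.95

D_1 = 2.32470
D_2 = 2.85938
D_3 = 3.51704
D_4 = 4.32596
D_5 = 5.32093
Terminal value at year 5: TV = D_5×(1+g_2)/(r−g_2) = 5.39010/0.101 = 53.36732
P_0 = D_1/(1+r)^1 + D_2/(1+r)^2 + D_3/(1+r)^3 + D_4/(1+r)^4 + D_5/(1+r)^5 + TV/(1+r)^5
    = 2.08680 + 2.30410 + 2.54403 + 2.80893 + 3.10143 + 31.10638 = 43.95167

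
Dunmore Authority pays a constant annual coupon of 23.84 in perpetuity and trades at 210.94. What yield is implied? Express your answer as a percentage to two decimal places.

11.30%

P = C/r ⇒ r = C/P = 23.84/210.94 = 0.113018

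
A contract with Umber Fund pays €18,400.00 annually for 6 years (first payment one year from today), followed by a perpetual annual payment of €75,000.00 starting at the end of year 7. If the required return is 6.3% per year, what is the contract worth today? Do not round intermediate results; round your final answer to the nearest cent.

€914759.81

PV of 6-year annuity: €18,400.00 × [1 − (1+0.063)^−6] / 0.063 = 89632.18167
Perpetuity value at year 6: €75,000.00 / 0.063 = 1190476.19048
PV of perpetuity: 1190476.19048 / (1+0.063)^6 = 825127.62387
Total PV = 89632.18167 + 825127.62387 = 914759.80554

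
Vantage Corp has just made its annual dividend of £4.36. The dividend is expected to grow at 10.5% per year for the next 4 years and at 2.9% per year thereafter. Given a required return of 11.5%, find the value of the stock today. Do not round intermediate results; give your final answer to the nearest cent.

£67.37

D_1 = 4.81780
D_2 = 5.32367
D_3 = 5.88265
D_4 = 6.50033
Terminal value at year 4: TV = D_4×(1+g_2)/(r−g_2) = 6.68884/0.086 = 77.77724
P_0 = D_1/(1+r)^1 + D_2/(1+r)^2 + D_3/(1+r)^3 + D_4/(1+r)^4 + TV/(1+r)^4
    = 4.32090 + 4.28214 + 4.24374 + 4.20568 + 50.32144 = 67.37390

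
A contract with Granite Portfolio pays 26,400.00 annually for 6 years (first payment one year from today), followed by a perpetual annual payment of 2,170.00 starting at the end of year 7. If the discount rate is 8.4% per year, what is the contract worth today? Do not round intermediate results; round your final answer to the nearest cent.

PV of 6-year annuity: 26,400.00 × [1 − (1+0.084)^−6] / 0.084 = 120577.09410
Perpetuity value at year 6: 2,170.00 / 0.084 = 25833.33333
PV of perpetuity: 25833.33333 / (1+0.084)^6 = 15922.26158
Total PV = 120577.09410 + 15922.26158 = 136499.35568

136499.36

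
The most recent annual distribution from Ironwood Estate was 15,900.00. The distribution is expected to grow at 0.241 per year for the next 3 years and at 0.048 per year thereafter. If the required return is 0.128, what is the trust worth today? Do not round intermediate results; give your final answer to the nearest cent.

D_1 = 19731.90000
D_2 = 24487.28790
D_3 = 30388.72428
Terminal value at year 3: TV = D_3×(1+g_2)/(r−g_2) = 31847.38305/0.08 = 398092.28812
P_0 = D_1/(1+r)^1 + D_2/(1+r)^2 + D_3/(1+r)^3 + TV/(1+r)^3
    = 17492.81915 + 19245.20263 + 21173.13516 + 277368.07060 = 335279.22754

335279.23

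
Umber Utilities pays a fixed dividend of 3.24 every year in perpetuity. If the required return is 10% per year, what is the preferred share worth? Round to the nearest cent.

32.40

Level perpetuity: PV = C / r = 3.24 / 0.1 = 32.40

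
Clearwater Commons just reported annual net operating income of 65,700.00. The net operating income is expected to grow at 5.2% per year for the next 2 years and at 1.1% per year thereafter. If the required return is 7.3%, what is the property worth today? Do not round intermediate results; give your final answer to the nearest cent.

D_1 = 69116.40000
D_2 = 72710.45280
Terminal value at year 2: TV = D_2×(1+g_2)/(r−g_2) = 73510.26778/0.062 = 1185649.48034
P_0 = D_1/(1+r)^1 + D_2/(1+r)^2 + TV/(1+r)^2
    = 64414.16589 + 63153.49722 + 1029809.44659 = 1157377.10970

1157377.11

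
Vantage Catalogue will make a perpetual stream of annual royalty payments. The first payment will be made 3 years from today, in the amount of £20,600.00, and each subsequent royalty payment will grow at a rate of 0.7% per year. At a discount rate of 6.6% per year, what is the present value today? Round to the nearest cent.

Value at end of year 2: C₁ / (r − g) = £20,600.00 / (0.066 − 0.007) = £349,152.5424
Discount to today: PV = £349,152.5424 / (1 + 0.066)^2 = £349,152.5424 / 1.136356 = £307,256.30

£307256.30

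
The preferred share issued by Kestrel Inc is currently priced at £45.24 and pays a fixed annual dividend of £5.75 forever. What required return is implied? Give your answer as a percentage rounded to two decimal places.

12.71%

P = C/r ⇒ r = C/P = £5.75/£45.24 = 0.127100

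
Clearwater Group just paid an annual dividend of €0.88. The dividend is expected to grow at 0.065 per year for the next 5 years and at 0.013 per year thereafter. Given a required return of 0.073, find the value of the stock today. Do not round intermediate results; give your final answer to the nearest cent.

D_1 = 0.93720
D_2 = 0.99812
D_3 = 1.06300
D_4 = 1.13209
D_5 = 1.20568
Terminal value at year 5: TV = D_5×(1+g_2)/(r−g_2) = 1.22135/0.06 = 20.35583
P_0 = D_1/(1+r)^1 + D_2/(1+r)^2 + D_3/(1+r)^3 + D_4/(1+r)^4 + D_5/(1+r)^5 + TV/(1+r)^5
    = 0.87344 + 0.86693 + 0.86046 + 0.85405 + 0.84768 + 14.31167 = 18.61423

€18.61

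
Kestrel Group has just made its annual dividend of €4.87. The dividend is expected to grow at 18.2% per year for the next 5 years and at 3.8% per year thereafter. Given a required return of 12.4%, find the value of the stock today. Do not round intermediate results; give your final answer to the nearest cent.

€103.98

D_1 = 5.75634
D_2 = 6.80399
D_3 = 8.04232
D_4 = 9.50602
D_5 = 11.23612
Terminal value at year 5: TV = D_5×(1+g_2)/(r−g_2) = 11.66309/0.086 = 135.61735
P_0 = D_1/(1+r)^1 + D_2/(1+r)^2 + D_3/(1+r)^3 + D_4/(1+r)^4 + D_5/(1+r)^5 + TV/(1+r)^5
    = 5.12130 + 5.38557 + 5.66347 + 5.95571 + 6.26303 + 75.59337 = 103.98244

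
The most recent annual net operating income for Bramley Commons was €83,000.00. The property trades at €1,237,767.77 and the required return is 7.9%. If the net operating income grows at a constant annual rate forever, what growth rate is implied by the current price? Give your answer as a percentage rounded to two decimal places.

P = D₀(1+g)/(r−g) ⇒ P(r−g) = D₀(1+g) ⇒ g(P+D₀) = P·r − D₀
g = (P·r − D₀)/(P + D₀) = (€1,237,767.77×0.079 − €83,000.00) / (€1,237,767.77 + €83,000.00) = 0.011193

1.12%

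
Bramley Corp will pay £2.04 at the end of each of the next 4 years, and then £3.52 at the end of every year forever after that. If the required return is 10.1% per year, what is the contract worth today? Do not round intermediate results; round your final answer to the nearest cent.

£30.17

PV of 4-year annuity: £2.04 × [1 − (1+0.101)^−4] / 0.101 = 6.45255
Perpetuity value at year 4: £3.52 / 0.101 = 34.85149
PV of perpetuity: 34.85149 / (1+0.101)^4 = 23.71767
Total PV = 6.45255 + 23.71767 = 30.17022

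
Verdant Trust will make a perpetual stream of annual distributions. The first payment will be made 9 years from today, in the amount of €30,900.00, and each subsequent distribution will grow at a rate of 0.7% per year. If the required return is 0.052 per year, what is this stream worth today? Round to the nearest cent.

€457741.25

Value at end of year 8: C₁ / (r − g) = €30,900.00 / (0.052 − 0.007) = €686,666.6667
Discount to today: PV = €686,666.6667 / (1 + 0.052)^8 = €686,666.6667 / 1.500120 = €457,741.25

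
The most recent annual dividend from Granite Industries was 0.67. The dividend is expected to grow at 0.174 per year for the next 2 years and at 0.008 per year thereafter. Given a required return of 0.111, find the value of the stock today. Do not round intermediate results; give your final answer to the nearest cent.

8.78

D_1 = 0.78658
D_2 = 0.92344
Terminal value at year 2: TV = D_2×(1+g_2)/(r−g_2) = 0.93083/0.103 = 9.03721
P_0 = D_1/(1+r)^1 + D_2/(1+r)^2 + TV/(1+r)^2
    = 0.70799 + 0.74814 + 7.32160 = 8.77774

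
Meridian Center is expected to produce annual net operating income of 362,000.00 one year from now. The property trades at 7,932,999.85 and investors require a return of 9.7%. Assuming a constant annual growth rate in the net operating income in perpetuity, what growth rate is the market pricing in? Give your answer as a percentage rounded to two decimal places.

P = D₁/(r−g) ⇒ g = r − D₁/P = 0.097 − 362,000.00/7,932,999.85 = 0.051368

5.14%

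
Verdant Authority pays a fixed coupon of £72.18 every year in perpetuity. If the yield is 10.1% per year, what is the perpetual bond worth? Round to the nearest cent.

Level perpetuity: PV = C / r = £72.18 / 0.101 = £714.65

£714.65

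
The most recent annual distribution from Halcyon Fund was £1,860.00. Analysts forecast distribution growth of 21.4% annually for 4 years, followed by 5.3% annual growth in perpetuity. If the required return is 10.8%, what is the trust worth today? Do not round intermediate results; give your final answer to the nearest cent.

£60718.86

D_1 = 2258.04000
D_2 = 2741.26056
D_3 = 3327.89032
D_4 = 4040.05885
Terminal value at year 4: TV = D_4×(1+g_2)/(r−g_2) = 4254.18197/0.055 = 77348.76304
P_0 = D_1/(1+r)^1 + D_2/(1+r)^2 + D_3/(1+r)^3 + D_4/(1+r)^4 + TV/(1+r)^4
    = 2037.94224 + 2232.90783 + 2446.52537 + 2680.57924 + 51320.90797 = 60718.86264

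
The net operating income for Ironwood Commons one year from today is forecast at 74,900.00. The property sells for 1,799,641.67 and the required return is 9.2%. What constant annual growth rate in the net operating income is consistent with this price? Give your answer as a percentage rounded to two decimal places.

5.04%

P = D₁/(r−g) ⇒ g = r − D₁/P = 0.092 − 74,900.00/1,799,641.67 = 0.050381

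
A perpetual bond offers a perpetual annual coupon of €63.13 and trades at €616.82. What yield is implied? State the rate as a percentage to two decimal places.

10.23%

P = C/r ⇒ r = C/P = €63.13/€616.82 = 0.102348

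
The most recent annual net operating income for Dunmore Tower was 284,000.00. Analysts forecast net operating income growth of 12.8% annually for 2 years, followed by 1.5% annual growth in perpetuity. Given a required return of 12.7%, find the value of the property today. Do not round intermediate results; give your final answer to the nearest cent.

3147075.67

D_1 = 320352.00000
D_2 = 361357.05600
Terminal value at year 2: TV = D_2×(1+g_2)/(r−g_2) = 366777.41184/0.112 = 3274798.32000
P_0 = D_1/(1+r)^1 + D_2/(1+r)^2 + TV/(1+r)^2
    = 284251.99645 + 284504.21650 + 2578319.46204 = 3147075.67499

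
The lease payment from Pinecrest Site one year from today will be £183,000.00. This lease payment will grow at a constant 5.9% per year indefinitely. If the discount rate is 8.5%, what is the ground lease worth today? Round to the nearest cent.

Growing perpetuity: P = D₁ / (r − g) = £183,000.0000 / (0.085 − 0.059) = £7,038,461.54

£7038461.54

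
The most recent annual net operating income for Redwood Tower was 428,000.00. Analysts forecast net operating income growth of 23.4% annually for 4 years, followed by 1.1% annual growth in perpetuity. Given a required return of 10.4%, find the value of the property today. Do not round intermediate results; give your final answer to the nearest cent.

9541578.19

D_1 = 528152.00000
D_2 = 651739.56800
D_3 = 804246.62691
D_4 = 992440.33761
Terminal value at year 4: TV = D_4×(1+g_2)/(r−g_2) = 1003357.18132/0.093 = 10788786.89595
P_0 = D_1/(1+r)^1 + D_2/(1+r)^2 + D_3/(1+r)^3 + D_4/(1+r)^4 + TV/(1+r)^4
    = 478398.55072 + 534731.71340 + 597698.31009 + 668079.45167 + 7262670.16819 = 9541578.19408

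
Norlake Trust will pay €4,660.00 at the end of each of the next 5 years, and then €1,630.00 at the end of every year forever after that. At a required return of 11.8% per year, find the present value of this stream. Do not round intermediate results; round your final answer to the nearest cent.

€24790.37

PV of 5-year annuity: €4,660.00 × [1 − (1+0.118)^−5] / 0.118 = 16881.82065
Perpetuity value at year 5: €1,630.00 / 0.118 = 13813.55932
PV of perpetuity: 13813.55932 / (1+0.118)^5 = 7908.54480
Total PV = 16881.82065 + 7908.54480 = 24790.36545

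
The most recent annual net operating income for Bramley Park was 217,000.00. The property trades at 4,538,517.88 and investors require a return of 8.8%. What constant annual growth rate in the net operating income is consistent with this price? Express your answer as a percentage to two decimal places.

3.84%

P = D₀(1+g)/(r−g) ⇒ P(r−g) = D₀(1+g) ⇒ g(P+D₀) = P·r − D₀
g = (P·r − D₀)/(P + D₀) = (4,538,517.88×0.088 − 217,000.00) / (4,538,517.88 + 217,000.00) = 0.038353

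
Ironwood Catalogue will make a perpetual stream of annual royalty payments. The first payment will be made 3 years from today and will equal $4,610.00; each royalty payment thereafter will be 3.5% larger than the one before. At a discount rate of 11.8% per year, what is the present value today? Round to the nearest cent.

Value at end of year 2: C₁ / (r − g) = $4,610.00 / (0.118 − 0.035) = $55,542.1687
Discount to today: PV = $55,542.1687 / (1 + 0.118)^2 = $55,542.1687 / 1.249924 = $44,436.44

$44436.44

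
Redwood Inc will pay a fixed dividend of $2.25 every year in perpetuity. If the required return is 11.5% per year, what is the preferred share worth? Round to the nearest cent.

Level perpetuity: PV = C / r = $2.25 / 0.115 = $19.57

$19.57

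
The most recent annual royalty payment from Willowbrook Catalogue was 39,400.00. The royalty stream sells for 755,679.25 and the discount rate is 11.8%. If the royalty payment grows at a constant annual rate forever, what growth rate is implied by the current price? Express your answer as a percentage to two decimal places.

6.26%

P = D₀(1+g)/(r−g) ⇒ P(r−g) = D₀(1+g) ⇒ g(P+D₀) = P·r − D₀
g = (P·r − D₀)/(P + D₀) = (755,679.25×0.118 − 39,400.00) / (755,679.25 + 39,400.00) = 0.062598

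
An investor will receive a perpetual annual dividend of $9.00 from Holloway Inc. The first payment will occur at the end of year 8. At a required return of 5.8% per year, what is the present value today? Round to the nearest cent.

Value at end of year 7: C / r = $9.00 / 0.058 = $155.1724
Discount to today: PV = $155.1724 / (1 + 0.058)^7 = $155.1724 / 1.483883 = $104.57

$104.57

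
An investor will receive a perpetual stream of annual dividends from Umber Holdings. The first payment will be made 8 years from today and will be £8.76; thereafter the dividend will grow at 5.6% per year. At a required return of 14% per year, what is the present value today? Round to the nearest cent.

£41.68

Value at end of year 7: C₁ / (r − g) = £8.76 / (0.14 − 0.056) = £104.2857
Discount to today: PV = £104.2857 / (1 + 0.14)^7 = £104.2857 / 2.502269 = £41.68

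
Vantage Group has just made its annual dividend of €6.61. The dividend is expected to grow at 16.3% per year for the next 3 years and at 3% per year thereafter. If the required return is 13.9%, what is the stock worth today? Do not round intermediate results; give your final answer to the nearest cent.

€87.17

D_1 = 7.68743
D_2 = 8.94048
D_3 = 10.39778
Terminal value at year 3: TV = D_3×(1+g_2)/(r−g_2) = 10.70971/0.109 = 98.25425
P_0 = D_1/(1+r)^1 + D_2/(1+r)^2 + D_3/(1+r)^3 + TV/(1+r)^3
    = 6.74928 + 6.89149 + 7.03671 + 66.49365 = 87.17113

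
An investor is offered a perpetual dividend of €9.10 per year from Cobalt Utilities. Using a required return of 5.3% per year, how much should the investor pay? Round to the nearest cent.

€171.70

Level perpetuity: PV = C / r = €9.10 / 0.053 = €171.70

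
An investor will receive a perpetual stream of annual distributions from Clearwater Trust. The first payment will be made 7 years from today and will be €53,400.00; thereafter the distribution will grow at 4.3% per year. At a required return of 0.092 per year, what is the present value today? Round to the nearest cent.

€642701.55

Value at end of year 6: C₁ / (r − g) = €53,400.00 / (0.092 − 0.043) = €1,089,795.9184
Discount to today: PV = €1,089,795.9184 / (1 + 0.092)^6 = €1,089,795.9184 / 1.695649 = €642,701.55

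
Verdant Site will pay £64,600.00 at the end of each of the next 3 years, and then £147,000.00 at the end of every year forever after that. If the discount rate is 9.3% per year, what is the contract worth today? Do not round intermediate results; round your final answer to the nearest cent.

PV of 3-year annuity: £64,600.00 × [1 − (1+0.093)^−3] / 0.093 = 162651.27680
Perpetuity value at year 3: £147,000.00 / 0.093 = 1580645.16129
PV of perpetuity: 1580645.16129 / (1+0.093)^3 = 1210525.38281
Total PV = 162651.27680 + 1210525.38281 = 1373176.65961

£1373176.66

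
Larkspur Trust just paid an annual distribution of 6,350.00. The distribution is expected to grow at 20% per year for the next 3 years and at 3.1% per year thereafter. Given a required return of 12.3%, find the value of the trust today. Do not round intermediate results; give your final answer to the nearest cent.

108609.69

D_1 = 7620.00000
D_2 = 9144.00000
D_3 = 10972.80000
Terminal value at year 3: TV = D_3×(1+g_2)/(r−g_2) = 11312.95680/0.092 = 122966.92174
P_0 = D_1/(1+r)^1 + D_2/(1+r)^2 + D_3/(1+r)^3 + TV/(1+r)^3
    = 6785.39626 + 7250.64605 + 7747.79631 + 86825.84779 = 108609.68641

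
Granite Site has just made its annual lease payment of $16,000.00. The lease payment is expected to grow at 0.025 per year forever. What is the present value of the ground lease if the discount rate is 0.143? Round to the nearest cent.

$138983.05

D₁ = D₀ × (1 + g) = $16,000.00 × 1.025 = $16,400.0000
Growing perpetuity: P = D₁ / (r − g) = $16,400.0000 / (0.143 − 0.025) = $138,983.05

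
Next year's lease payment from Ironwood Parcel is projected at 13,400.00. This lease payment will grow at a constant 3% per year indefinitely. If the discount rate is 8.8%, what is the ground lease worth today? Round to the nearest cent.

231034.48

Growing perpetuity: P = D₁ / (r − g) = 13,400.0000 / (0.088 − 0.03) = 231,034.48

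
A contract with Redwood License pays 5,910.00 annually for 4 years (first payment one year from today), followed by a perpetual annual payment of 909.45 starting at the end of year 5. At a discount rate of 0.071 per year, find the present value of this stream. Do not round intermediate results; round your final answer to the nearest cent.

29708.91

PV of 4-year annuity: 5,910.00 × [1 − (1+0.071)^−4] / 0.071 = 19973.30962
Perpetuity value at year 4: 909.45 / 0.071 = 12809.15493
PV of perpetuity: 12809.15493 / (1+0.071)^4 = 9735.59716
Total PV = 19973.30962 + 9735.59716 = 29708.90677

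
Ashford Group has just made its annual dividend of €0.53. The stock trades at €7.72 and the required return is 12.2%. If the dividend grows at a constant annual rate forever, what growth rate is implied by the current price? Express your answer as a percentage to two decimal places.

4.99%

P = D₀(1+g)/(r−g) ⇒ P(r−g) = D₀(1+g) ⇒ g(P+D₀) = P·r − D₀
g = (P·r − D₀)/(P + D₀) = (€7.72×0.122 − €0.53) / (€7.72 + €0.53) = 0.049920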